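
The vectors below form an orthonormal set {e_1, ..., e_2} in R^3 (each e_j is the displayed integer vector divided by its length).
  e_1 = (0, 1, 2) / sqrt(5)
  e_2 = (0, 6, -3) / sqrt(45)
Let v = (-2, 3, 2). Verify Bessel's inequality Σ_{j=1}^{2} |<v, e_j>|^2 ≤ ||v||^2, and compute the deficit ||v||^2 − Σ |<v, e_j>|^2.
Σ |<v, e_j>|^2 = 13; ||v||^2 = 17; deficit = 4

Write each e_j = u_j / sqrt(<u_j, u_j>) where u_j is the displayed integer vector. Then <v, e_j> = <v, u_j> / sqrt(<u_j, u_j>), so |<v, e_j>|^2 = <v, u_j>^2 / <u_j, u_j>.
Coefficients: <v, e_1> = 7/sqrt(5), <v, e_2> = 12/sqrt(45).
Square and sum: Σ |<v, e_j>|^2 = 13.
Compute ||v||^2 = v·v = 17.
Deficit = 17 − 13 = 4 ≥ 0, confirming Bessel's inequality. (The deficit equals ||v − Σ <v,e_j> e_j||^2, the squared distance from v to span{e_j}.)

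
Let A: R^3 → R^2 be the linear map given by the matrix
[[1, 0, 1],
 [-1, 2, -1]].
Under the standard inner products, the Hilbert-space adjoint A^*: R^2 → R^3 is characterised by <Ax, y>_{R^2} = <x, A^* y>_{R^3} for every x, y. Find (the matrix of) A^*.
A^* = A^T =
[[1, -1],
 [0, 2],
 [1, -1]]

For real matrices with standard dot products, the defining identity <Ax, y> = <x, A^* y> gives (Ax)^T y = x^T (A^*) y, i.e. x^T A^T y = x^T (A^*) y. Since this holds for all x, y, we must have A^* = A^T. Therefore
A^* =
[[1, -1],
 [0, 2],
 [1, -1]].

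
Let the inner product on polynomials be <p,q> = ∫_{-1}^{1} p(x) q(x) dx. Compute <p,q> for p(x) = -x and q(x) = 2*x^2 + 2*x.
<p,q> = -4/3

Expand the product: p(x)·q(x) = -2*x^3 - 2*x^2.
∫_{-1}^{1} of each monomial x^k gives [2/(k+1) if k even, 0 if k odd]. Integrating term-by-term (or equivalently evaluating the antiderivative F(x) = -x^4/2 - 2*x^3/3 at the endpoints):
  F(1) − F(−1) = -7/6 − (1/6) = -4/3.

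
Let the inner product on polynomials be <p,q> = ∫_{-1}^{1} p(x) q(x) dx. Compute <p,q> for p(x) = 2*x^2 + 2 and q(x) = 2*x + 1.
<p,q> = 16/3

Expand the product: p(x)·q(x) = 4*x^3 + 2*x^2 + 4*x + 2.
∫_{-1}^{1} of each monomial x^k gives [2/(k+1) if k even, 0 if k odd]. Integrating term-by-term (or equivalently evaluating the antiderivative F(x) = x^4 + 2*x^3/3 + 2*x^2 + 2*x at the endpoints):
  F(1) − F(−1) = 17/3 − (1/3) = 16/3.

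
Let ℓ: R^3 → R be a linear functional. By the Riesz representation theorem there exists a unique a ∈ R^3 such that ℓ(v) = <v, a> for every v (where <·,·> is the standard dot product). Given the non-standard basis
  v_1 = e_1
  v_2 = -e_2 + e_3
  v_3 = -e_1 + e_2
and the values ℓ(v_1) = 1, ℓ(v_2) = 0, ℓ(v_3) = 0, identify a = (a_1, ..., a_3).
a = (1, 1, 1)

Write a = (a_1, ..., a_3) in the standard basis. For each basis vector v_i, ℓ(v_i) = <v_i, a> is a linear equation in the a_j's. Collect the n equations into a matrix system V a = ℓ, where row i of V is v_i (expressed in the standard basis). Since V is invertible (lower-triangular with 1s on the diagonal, up to permutation), solve by back-substitution:
  V =
[[1, 0, 0],
 [0, -1, 1],
 [-1, 1, 0]]
  V a = (1, 0, 0)
Solving gives a = (1, 1, 1).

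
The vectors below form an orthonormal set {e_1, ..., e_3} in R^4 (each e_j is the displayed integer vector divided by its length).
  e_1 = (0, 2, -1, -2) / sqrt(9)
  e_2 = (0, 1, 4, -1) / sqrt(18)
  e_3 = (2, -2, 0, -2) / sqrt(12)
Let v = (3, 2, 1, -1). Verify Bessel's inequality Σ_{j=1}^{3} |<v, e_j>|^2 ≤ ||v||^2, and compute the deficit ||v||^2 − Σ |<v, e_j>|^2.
Σ |<v, e_j>|^2 = 41/6; ||v||^2 = 15; deficit = 49/6

Write each e_j = u_j / sqrt(<u_j, u_j>) where u_j is the displayed integer vector. Then <v, e_j> = <v, u_j> / sqrt(<u_j, u_j>), so |<v, e_j>|^2 = <v, u_j>^2 / <u_j, u_j>.
Coefficients: <v, e_1> = 5/sqrt(9), <v, e_2> = 7/sqrt(18), <v, e_3> = 4/sqrt(12).
Square and sum: Σ |<v, e_j>|^2 = 41/6.
Compute ||v||^2 = v·v = 15.
Deficit = 15 − 41/6 = 49/6 ≥ 0, confirming Bessel's inequality. (The deficit equals ||v − Σ <v,e_j> e_j||^2, the squared distance from v to span{e_j}.)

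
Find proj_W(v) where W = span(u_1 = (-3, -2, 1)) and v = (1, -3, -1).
proj_W(v) = (-3/7, -2/7, 1/7)

Set up U = [u_1 | ... | u_1] ∈ R^(3×1). The projector onto W = col(U) is P = U (U^T U)^(-1) U^T.
Compute U^T U =
  [14],
and U^T v = (2).
Solve U^T U · c = U^T v for the coefficients: c = (1/7). The projection is proj_W(v) = U c.
Check: (v - proj_W(v)) · u_1 = 0  (should be 0).
Result: proj_W(v) = (-3/7, -2/7, 1/7).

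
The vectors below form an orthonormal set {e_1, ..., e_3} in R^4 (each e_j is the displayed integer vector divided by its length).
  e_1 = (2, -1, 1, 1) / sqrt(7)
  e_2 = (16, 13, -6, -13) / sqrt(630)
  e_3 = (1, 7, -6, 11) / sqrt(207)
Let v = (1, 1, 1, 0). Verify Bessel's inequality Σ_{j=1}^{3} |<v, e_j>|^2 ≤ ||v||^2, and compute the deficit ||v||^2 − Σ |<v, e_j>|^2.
Σ |<v, e_j>|^2 = 329/230; ||v||^2 = 3; deficit = 361/230

Write each e_j = u_j / sqrt(<u_j, u_j>) where u_j is the displayed integer vector. Then <v, e_j> = <v, u_j> / sqrt(<u_j, u_j>), so |<v, e_j>|^2 = <v, u_j>^2 / <u_j, u_j>.
Coefficients: <v, e_1> = 2/sqrt(7), <v, e_2> = 23/sqrt(630), <v, e_3> = 2/sqrt(207).
Square and sum: Σ |<v, e_j>|^2 = 329/230.
Compute ||v||^2 = v·v = 3.
Deficit = 3 − 329/230 = 361/230 ≥ 0, confirming Bessel's inequality. (The deficit equals ||v − Σ <v,e_j> e_j||^2, the squared distance from v to span{e_j}.)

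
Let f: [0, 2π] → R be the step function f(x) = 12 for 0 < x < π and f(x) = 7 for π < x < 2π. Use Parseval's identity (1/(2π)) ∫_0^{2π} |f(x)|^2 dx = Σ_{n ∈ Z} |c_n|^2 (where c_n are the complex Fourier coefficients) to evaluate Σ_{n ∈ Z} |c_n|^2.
Σ |c_n|^2 = 193/2

Parseval equates the L^2 energy of f (normalised by 1/(2π)) with the ℓ^2 sum of its Fourier coefficients: (1/(2π)) ∫_0^{2π} |f|^2 = Σ |c_n|^2.
Compute the left side: (1/(2π)) [∫_0^π 12^2 dx + ∫_π^{2π} 7^2 dx] = (1/(2π)) · (144π + 49π) = (144 + 49)/2 = 193/2.
So Σ_{n ∈ Z} |c_n|^2 = 193/2.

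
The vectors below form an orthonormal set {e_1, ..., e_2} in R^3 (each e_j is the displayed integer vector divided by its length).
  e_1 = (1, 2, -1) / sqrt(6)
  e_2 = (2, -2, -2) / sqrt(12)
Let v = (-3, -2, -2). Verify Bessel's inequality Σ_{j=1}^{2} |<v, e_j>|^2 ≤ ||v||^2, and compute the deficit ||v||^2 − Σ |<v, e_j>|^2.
Σ |<v, e_j>|^2 = 9/2; ||v||^2 = 17; deficit = 25/2

Write each e_j = u_j / sqrt(<u_j, u_j>) where u_j is the displayed integer vector. Then <v, e_j> = <v, u_j> / sqrt(<u_j, u_j>), so |<v, e_j>|^2 = <v, u_j>^2 / <u_j, u_j>.
Coefficients: <v, e_1> = -5/sqrt(6), <v, e_2> = 2/sqrt(12).
Square and sum: Σ |<v, e_j>|^2 = 9/2.
Compute ||v||^2 = v·v = 17.
Deficit = 17 − 9/2 = 25/2 ≥ 0, confirming Bessel's inequality. (The deficit equals ||v − Σ <v,e_j> e_j||^2, the squared distance from v to span{e_j}.)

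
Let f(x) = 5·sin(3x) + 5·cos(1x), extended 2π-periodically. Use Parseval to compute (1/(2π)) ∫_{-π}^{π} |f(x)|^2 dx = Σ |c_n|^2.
Σ |c_n|^2 = 25

Expand |f|^2 and use orthogonality of {sin(nx), cos(mx)} on [-π, π]:
  ∫_{-π}^{π} sin(nx)^2 dx = π, ∫ cos(mx)^2 dx = π, and cross terms integrate to 0.
So ∫_{-π}^{π} f(x)^2 dx = 5^2 · π + 5^2 · π = (25 + 25)π.
Divide by 2π: (25 + 25)/2 = 25.
By Parseval, this equals Σ |c_n|^2.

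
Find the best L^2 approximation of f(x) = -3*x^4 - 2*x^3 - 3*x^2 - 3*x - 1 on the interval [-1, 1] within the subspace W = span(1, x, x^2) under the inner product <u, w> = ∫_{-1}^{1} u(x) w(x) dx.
g(x) = -39*x^2/7 - 21*x/5 - 26/35

The best approximation g ∈ W is the orthogonal projection of f onto W. Writing g = a_0 + a_1 x + a_2 x^2, the coefficients solve the normal equations G · a = b where
  G_{ij} = <φ_i, φ_j> and b_i = <f, φ_i>, with φ_0 = 1, φ_1 = x, φ_2 = x^2.
G =
  [2, 0, 2/3]
  [0, 2/3, 0]
  [2/3, 0, 2/5],
b = (-26/5, -14/5, -286/105).
Solving gives a_0 = -26/35, a_1 = -21/5, a_2 = -39/7, so
  g(x) = -39*x^2/7 - 21*x/5 - 26/35.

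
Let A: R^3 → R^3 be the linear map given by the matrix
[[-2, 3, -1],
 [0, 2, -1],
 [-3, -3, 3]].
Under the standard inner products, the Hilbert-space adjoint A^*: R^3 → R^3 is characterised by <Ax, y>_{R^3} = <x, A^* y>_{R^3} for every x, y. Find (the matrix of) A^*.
A^* = A^T =
[[-2, 0, -3],
 [3, 2, -3],
 [-1, -1, 3]]

For real matrices with standard dot products, the defining identity <Ax, y> = <x, A^* y> gives (Ax)^T y = x^T (A^*) y, i.e. x^T A^T y = x^T (A^*) y. Since this holds for all x, y, we must have A^* = A^T. Therefore
A^* =
[[-2, 0, -3],
 [3, 2, -3],
 [-1, -1, 3]].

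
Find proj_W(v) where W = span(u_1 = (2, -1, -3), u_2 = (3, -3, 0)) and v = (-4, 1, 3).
proj_W(v) = (-58/19, 37/19, 63/19)

Set up U = [u_1 | ... | u_2] ∈ R^(3×2). The projector onto W = col(U) is P = U (U^T U)^(-1) U^T.
Compute U^T U =
  [14, 9]
  [9, 18],
and U^T v = (-18, -15).
Solve U^T U · c = U^T v for the coefficients: c = (-21/19, -16/57). The projection is proj_W(v) = U c.
Check: (v - proj_W(v)) · u_1 = 0  (should be 0).
Check: (v - proj_W(v)) · u_2 = 0  (should be 0).
Result: proj_W(v) = (-58/19, 37/19, 63/19).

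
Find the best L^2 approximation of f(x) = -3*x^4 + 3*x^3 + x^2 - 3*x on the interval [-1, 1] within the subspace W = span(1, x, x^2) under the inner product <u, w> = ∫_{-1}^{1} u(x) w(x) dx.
g(x) = -11*x^2/7 - 6*x/5 + 9/35

The best approximation g ∈ W is the orthogonal projection of f onto W. Writing g = a_0 + a_1 x + a_2 x^2, the coefficients solve the normal equations G · a = b where
  G_{ij} = <φ_i, φ_j> and b_i = <f, φ_i>, with φ_0 = 1, φ_1 = x, φ_2 = x^2.
G =
  [2, 0, 2/3]
  [0, 2/3, 0]
  [2/3, 0, 2/5],
b = (-8/15, -4/5, -16/35).
Solving gives a_0 = 9/35, a_1 = -6/5, a_2 = -11/7, so
  g(x) = -11*x^2/7 - 6*x/5 + 9/35.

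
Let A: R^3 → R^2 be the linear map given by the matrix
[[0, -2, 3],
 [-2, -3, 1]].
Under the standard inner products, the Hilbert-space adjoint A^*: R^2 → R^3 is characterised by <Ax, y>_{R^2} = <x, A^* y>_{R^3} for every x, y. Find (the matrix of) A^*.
A^* = A^T =
[[0, -2],
 [-2, -3],
 [3, 1]]

For real matrices with standard dot products, the defining identity <Ax, y> = <x, A^* y> gives (Ax)^T y = x^T (A^*) y, i.e. x^T A^T y = x^T (A^*) y. Since this holds for all x, y, we must have A^* = A^T. Therefore
A^* =
[[0, -2],
 [-2, -3],
 [3, 1]].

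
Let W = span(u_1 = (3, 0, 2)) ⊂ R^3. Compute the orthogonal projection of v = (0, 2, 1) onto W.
proj_W(v) = (6/13, 0, 4/13)

Set up U = [u_1 | ... | u_1] ∈ R^(3×1). The projector onto W = col(U) is P = U (U^T U)^(-1) U^T.
Compute U^T U =
  [13],
and U^T v = (2).
Solve U^T U · c = U^T v for the coefficients: c = (2/13). The projection is proj_W(v) = U c.
Check: (v - proj_W(v)) · u_1 = 0  (should be 0).
Result: proj_W(v) = (6/13, 0, 4/13).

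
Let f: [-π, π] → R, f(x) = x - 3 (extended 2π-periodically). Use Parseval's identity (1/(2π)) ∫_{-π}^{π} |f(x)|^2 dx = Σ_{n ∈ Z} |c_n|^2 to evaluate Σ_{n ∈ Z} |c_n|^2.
Σ |c_n|^2 = π^2/3 + 9

Expand and integrate term by term over [-π, π]:
  ∫ (x)^2 dx = 1·(2π^3/3); ∫ 2·1·(-3)·x dx = 0 (odd integrand); ∫ (-3)^2 dx = 9·2π.
So (1/(2π)) ∫_{-π}^{π} (x - 3)^2 dx = 1π^2/3 + 9 = π^2/3 + 9.
Parseval ⇒ Σ |c_n|^2 = π^2/3 + 9.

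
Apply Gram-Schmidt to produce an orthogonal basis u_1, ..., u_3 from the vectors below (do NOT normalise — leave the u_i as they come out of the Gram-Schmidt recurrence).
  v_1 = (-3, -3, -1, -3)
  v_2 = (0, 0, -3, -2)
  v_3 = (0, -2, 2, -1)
Orthogonal basis:
  u_1 = (-3, -3, -1, -3)
  u_2 = (27/28, 27/28, -75/28, -29/28)
  u_3 = (381/283, -185/283, 168/283, -252/283)

Apply the Gram-Schmidt recurrence
  u_1 = v_1
  u_i = v_i − Σ_{j<i} ((v_i · u_j) / (u_j · u_j)) · u_j.

Step by step this gives:
  u_1 = (-3, -3, -1, -3)
  u_2 = (27/28, 27/28, -75/28, -29/28)
  u_3 = (381/283, -185/283, 168/283, -252/283)

Orthogonality check:
  u_2 · u_1 = 0 (should be 0)
  u_3 · u_1 = 0 (should be 0)
  u_3 · u_2 = 0 (should be 0)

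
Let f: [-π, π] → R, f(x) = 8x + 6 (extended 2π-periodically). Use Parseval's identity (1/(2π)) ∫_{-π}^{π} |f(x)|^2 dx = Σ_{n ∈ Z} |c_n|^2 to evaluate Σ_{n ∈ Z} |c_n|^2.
Σ |c_n|^2 = 64π^2/3 + 36

Expand and integrate term by term over [-π, π]:
  ∫ (8x)^2 dx = 64·(2π^3/3); ∫ 2·8·(6)·x dx = 0 (odd integrand); ∫ 6^2 dx = 36·2π.
So (1/(2π)) ∫_{-π}^{π} (8x + 6)^2 dx = 64π^2/3 + 36 = 64π^2/3 + 36.
Parseval ⇒ Σ |c_n|^2 = 64π^2/3 + 36.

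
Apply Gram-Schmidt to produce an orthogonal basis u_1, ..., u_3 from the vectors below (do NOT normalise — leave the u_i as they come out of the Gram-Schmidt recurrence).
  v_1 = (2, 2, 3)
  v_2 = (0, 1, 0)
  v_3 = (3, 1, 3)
Orthogonal basis:
  u_1 = (2, 2, 3)
  u_2 = (-4/17, 13/17, -6/17)
  u_3 = (9/13, 0, -6/13)

Apply the Gram-Schmidt recurrence
  u_1 = v_1
  u_i = v_i − Σ_{j<i} ((v_i · u_j) / (u_j · u_j)) · u_j.

Step by step this gives:
  u_1 = (2, 2, 3)
  u_2 = (-4/17, 13/17, -6/17)
  u_3 = (9/13, 0, -6/13)

Orthogonality check:
  u_2 · u_1 = 0 (should be 0)
  u_3 · u_1 = 0 (should be 0)
  u_3 · u_2 = 0 (should be 0)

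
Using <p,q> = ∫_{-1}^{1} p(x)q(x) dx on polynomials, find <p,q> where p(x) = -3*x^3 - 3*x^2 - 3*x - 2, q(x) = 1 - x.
<p,q> = -14/5

Expand the product: p(x)·q(x) = 3*x^4 - x - 2.
∫_{-1}^{1} of each monomial x^k gives [2/(k+1) if k even, 0 if k odd]. Integrating term-by-term (or equivalently evaluating the antiderivative F(x) = 3*x^5/5 - x^2/2 - 2*x at the endpoints):
  F(1) − F(−1) = -19/10 − (9/10) = -14/5.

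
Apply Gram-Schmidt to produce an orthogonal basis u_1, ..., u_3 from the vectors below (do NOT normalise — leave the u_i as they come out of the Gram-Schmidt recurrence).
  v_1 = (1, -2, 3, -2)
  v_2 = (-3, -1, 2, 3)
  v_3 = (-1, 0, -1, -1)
Orthogonal basis:
  u_1 = (1, -2, 3, -2)
  u_2 = (-53/18, -10/9, 13/6, 26/9)
  u_3 = (-479/413, -134/413, -193/413, -395/413)

Apply the Gram-Schmidt recurrence
  u_1 = v_1
  u_i = v_i − Σ_{j<i} ((v_i · u_j) / (u_j · u_j)) · u_j.

Step by step this gives:
  u_1 = (1, -2, 3, -2)
  u_2 = (-53/18, -10/9, 13/6, 26/9)
  u_3 = (-479/413, -134/413, -193/413, -395/413)

Orthogonality check:
  u_2 · u_1 = 0 (should be 0)
  u_3 · u_1 = 0 (should be 0)
  u_3 · u_2 = 0 (should be 0)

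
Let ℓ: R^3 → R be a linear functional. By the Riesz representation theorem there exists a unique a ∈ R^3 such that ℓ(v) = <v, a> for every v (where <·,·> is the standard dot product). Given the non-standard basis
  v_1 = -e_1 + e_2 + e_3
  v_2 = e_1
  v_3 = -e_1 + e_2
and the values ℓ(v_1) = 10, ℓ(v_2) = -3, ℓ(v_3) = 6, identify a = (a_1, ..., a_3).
a = (-3, 3, 4)

Write a = (a_1, ..., a_3) in the standard basis. For each basis vector v_i, ℓ(v_i) = <v_i, a> is a linear equation in the a_j's. Collect the n equations into a matrix system V a = ℓ, where row i of V is v_i (expressed in the standard basis). Since V is invertible (lower-triangular with 1s on the diagonal, up to permutation), solve by back-substitution:
  V =
[[-1, 1, 1],
 [1, 0, 0],
 [-1, 1, 0]]
  V a = (10, -3, 6)
Solving gives a = (-3, 3, 4).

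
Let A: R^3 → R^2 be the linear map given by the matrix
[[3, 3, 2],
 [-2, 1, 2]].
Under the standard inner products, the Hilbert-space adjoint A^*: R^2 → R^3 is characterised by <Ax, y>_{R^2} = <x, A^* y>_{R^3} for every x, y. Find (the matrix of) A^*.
A^* = A^T =
[[3, -2],
 [3, 1],
 [2, 2]]

For real matrices with standard dot products, the defining identity <Ax, y> = <x, A^* y> gives (Ax)^T y = x^T (A^*) y, i.e. x^T A^T y = x^T (A^*) y. Since this holds for all x, y, we must have A^* = A^T. Therefore
A^* =
[[3, -2],
 [3, 1],
 [2, 2]].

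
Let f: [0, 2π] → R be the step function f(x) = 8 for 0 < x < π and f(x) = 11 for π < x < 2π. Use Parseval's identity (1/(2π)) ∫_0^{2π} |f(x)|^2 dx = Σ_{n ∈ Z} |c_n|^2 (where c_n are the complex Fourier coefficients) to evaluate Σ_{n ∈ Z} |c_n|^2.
Σ |c_n|^2 = 185/2

Parseval equates the L^2 energy of f (normalised by 1/(2π)) with the ℓ^2 sum of its Fourier coefficients: (1/(2π)) ∫_0^{2π} |f|^2 = Σ |c_n|^2.
Compute the left side: (1/(2π)) [∫_0^π 8^2 dx + ∫_π^{2π} 11^2 dx] = (1/(2π)) · (64π + 121π) = (64 + 121)/2 = 185/2.
So Σ_{n ∈ Z} |c_n|^2 = 185/2.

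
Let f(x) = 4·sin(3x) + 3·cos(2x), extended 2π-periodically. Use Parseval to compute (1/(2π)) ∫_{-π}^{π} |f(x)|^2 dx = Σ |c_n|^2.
Σ |c_n|^2 = 25/2

Expand |f|^2 and use orthogonality of {sin(nx), cos(mx)} on [-π, π]:
  ∫_{-π}^{π} sin(nx)^2 dx = π, ∫ cos(mx)^2 dx = π, and cross terms integrate to 0.
So ∫_{-π}^{π} f(x)^2 dx = 4^2 · π + 3^2 · π = (16 + 9)π.
Divide by 2π: (16 + 9)/2 = 25/2.
By Parseval, this equals Σ |c_n|^2.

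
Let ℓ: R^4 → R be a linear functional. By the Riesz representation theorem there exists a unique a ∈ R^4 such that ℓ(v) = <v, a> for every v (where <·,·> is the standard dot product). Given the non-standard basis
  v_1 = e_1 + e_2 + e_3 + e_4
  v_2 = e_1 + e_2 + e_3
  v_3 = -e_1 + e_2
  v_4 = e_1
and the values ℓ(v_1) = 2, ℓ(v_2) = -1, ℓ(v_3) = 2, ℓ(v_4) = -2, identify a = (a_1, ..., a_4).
a = (-2, 0, 1, 3)

Write a = (a_1, ..., a_4) in the standard basis. For each basis vector v_i, ℓ(v_i) = <v_i, a> is a linear equation in the a_j's. Collect the n equations into a matrix system V a = ℓ, where row i of V is v_i (expressed in the standard basis). Since V is invertible (lower-triangular with 1s on the diagonal, up to permutation), solve by back-substitution:
  V =
[[1, 1, 1, 1],
 [1, 1, 1, 0],
 [-1, 1, 0, 0],
 [1, 0, 0, 0]]
  V a = (2, -1, 2, -2)
Solving gives a = (-2, 0, 1, 3).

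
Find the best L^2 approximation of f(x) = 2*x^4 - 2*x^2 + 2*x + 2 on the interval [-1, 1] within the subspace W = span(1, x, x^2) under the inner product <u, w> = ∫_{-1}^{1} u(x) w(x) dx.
g(x) = -2*x^2/7 + 2*x + 64/35

The best approximation g ∈ W is the orthogonal projection of f onto W. Writing g = a_0 + a_1 x + a_2 x^2, the coefficients solve the normal equations G · a = b where
  G_{ij} = <φ_i, φ_j> and b_i = <f, φ_i>, with φ_0 = 1, φ_1 = x, φ_2 = x^2.
G =
  [2, 0, 2/3]
  [0, 2/3, 0]
  [2/3, 0, 2/5],
b = (52/15, 4/3, 116/105).
Solving gives a_0 = 64/35, a_1 = 2, a_2 = -2/7, so
  g(x) = -2*x^2/7 + 2*x + 64/35.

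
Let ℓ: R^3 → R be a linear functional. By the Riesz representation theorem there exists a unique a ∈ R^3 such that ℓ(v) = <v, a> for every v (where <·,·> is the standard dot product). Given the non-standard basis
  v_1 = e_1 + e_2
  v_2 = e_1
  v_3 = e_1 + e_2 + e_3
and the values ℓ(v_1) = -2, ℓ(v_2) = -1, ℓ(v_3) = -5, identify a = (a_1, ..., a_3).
a = (-1, -1, -3)

Write a = (a_1, ..., a_3) in the standard basis. For each basis vector v_i, ℓ(v_i) = <v_i, a> is a linear equation in the a_j's. Collect the n equations into a matrix system V a = ℓ, where row i of V is v_i (expressed in the standard basis). Since V is invertible (lower-triangular with 1s on the diagonal, up to permutation), solve by back-substitution:
  V =
[[1, 1, 0],
 [1, 0, 0],
 [1, 1, 1]]
  V a = (-2, -1, -5)
Solving gives a = (-1, -1, -3).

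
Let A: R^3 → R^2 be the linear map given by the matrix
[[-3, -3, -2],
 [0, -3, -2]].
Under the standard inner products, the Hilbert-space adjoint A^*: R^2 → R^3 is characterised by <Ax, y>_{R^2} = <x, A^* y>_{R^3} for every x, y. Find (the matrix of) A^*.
A^* = A^T =
[[-3, 0],
 [-3, -3],
 [-2, -2]]

For real matrices with standard dot products, the defining identity <Ax, y> = <x, A^* y> gives (Ax)^T y = x^T (A^*) y, i.e. x^T A^T y = x^T (A^*) y. Since this holds for all x, y, we must have A^* = A^T. Therefore
A^* =
[[-3, 0],
 [-3, -3],
 [-2, -2]].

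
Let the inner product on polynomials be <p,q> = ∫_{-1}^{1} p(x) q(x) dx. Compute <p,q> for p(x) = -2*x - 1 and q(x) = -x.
<p,q> = 4/3

Expand the product: p(x)·q(x) = 2*x^2 + x.
∫_{-1}^{1} of each monomial x^k gives [2/(k+1) if k even, 0 if k odd]. Integrating term-by-term (or equivalently evaluating the antiderivative F(x) = 2*x^3/3 + x^2/2 at the endpoints):
  F(1) − F(−1) = 7/6 − (-1/6) = 4/3.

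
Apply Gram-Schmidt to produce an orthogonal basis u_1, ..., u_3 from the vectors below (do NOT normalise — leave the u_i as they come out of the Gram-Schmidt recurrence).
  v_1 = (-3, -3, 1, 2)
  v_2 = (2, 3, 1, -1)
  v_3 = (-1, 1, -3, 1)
Orthogonal basis:
  u_1 = (-3, -3, 1, 2)
  u_2 = (-2/23, 21/23, 39/23, 9/23)
  u_3 = (-108/89, 155/89, -119/89, 130/89)

Apply the Gram-Schmidt recurrence
  u_1 = v_1
  u_i = v_i − Σ_{j<i} ((v_i · u_j) / (u_j · u_j)) · u_j.

Step by step this gives:
  u_1 = (-3, -3, 1, 2)
  u_2 = (-2/23, 21/23, 39/23, 9/23)
  u_3 = (-108/89, 155/89, -119/89, 130/89)

Orthogonality check:
  u_2 · u_1 = 0 (should be 0)
  u_3 · u_1 = 0 (should be 0)
  u_3 · u_2 = 0 (should be 0)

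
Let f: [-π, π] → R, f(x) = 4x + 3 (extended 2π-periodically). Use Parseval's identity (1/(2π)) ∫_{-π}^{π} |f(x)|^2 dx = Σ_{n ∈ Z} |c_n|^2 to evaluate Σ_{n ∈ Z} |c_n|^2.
Σ |c_n|^2 = 16π^2/3 + 9

Expand and integrate term by term over [-π, π]:
  ∫ (4x)^2 dx = 16·(2π^3/3); ∫ 2·4·(3)·x dx = 0 (odd integrand); ∫ 3^2 dx = 9·2π.
So (1/(2π)) ∫_{-π}^{π} (4x + 3)^2 dx = 16π^2/3 + 9 = 16π^2/3 + 9.
Parseval ⇒ Σ |c_n|^2 = 16π^2/3 + 9.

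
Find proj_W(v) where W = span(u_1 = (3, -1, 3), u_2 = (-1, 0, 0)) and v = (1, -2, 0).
proj_W(v) = (1, -1/5, 3/5)

Set up U = [u_1 | ... | u_2] ∈ R^(3×2). The projector onto W = col(U) is P = U (U^T U)^(-1) U^T.
Compute U^T U =
  [19, -3]
  [-3, 1],
and U^T v = (5, -1).
Solve U^T U · c = U^T v for the coefficients: c = (1/5, -2/5). The projection is proj_W(v) = U c.
Check: (v - proj_W(v)) · u_1 = 0  (should be 0).
Check: (v - proj_W(v)) · u_2 = 0  (should be 0).
Result: proj_W(v) = (1, -1/5, 3/5).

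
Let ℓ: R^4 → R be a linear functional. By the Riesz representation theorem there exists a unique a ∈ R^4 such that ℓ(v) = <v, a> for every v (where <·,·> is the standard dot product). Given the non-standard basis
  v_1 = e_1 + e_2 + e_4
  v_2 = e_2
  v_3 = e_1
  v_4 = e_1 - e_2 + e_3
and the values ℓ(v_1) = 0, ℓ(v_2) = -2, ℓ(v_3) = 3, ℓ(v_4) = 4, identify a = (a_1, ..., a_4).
a = (3, -2, -1, -1)

Write a = (a_1, ..., a_4) in the standard basis. For each basis vector v_i, ℓ(v_i) = <v_i, a> is a linear equation in the a_j's. Collect the n equations into a matrix system V a = ℓ, where row i of V is v_i (expressed in the standard basis). Since V is invertible (lower-triangular with 1s on the diagonal, up to permutation), solve by back-substitution:
  V =
[[1, 1, 0, 1],
 [0, 1, 0, 0],
 [1, 0, 0, 0],
 [1, -1, 1, 0]]
  V a = (0, -2, 3, 4)
Solving gives a = (3, -2, -1, -1).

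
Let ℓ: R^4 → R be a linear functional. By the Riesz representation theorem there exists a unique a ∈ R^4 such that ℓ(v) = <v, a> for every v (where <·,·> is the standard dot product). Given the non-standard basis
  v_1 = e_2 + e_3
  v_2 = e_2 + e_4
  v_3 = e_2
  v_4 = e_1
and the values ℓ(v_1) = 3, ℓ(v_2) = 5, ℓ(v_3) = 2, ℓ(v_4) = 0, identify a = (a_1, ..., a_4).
a = (0, 2, 1, 3)

Write a = (a_1, ..., a_4) in the standard basis. For each basis vector v_i, ℓ(v_i) = <v_i, a> is a linear equation in the a_j's. Collect the n equations into a matrix system V a = ℓ, where row i of V is v_i (expressed in the standard basis). Since V is invertible (lower-triangular with 1s on the diagonal, up to permutation), solve by back-substitution:
  V =
[[0, 1, 1, 0],
 [0, 1, 0, 1],
 [0, 1, 0, 0],
 [1, 0, 0, 0]]
  V a = (3, 5, 2, 0)
Solving gives a = (0, 2, 1, 3).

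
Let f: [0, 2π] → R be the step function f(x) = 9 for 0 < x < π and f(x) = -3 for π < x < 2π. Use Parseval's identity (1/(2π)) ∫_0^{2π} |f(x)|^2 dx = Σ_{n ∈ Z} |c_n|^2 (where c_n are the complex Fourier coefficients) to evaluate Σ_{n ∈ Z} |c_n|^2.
Σ |c_n|^2 = 45

Parseval equates the L^2 energy of f (normalised by 1/(2π)) with the ℓ^2 sum of its Fourier coefficients: (1/(2π)) ∫_0^{2π} |f|^2 = Σ |c_n|^2.
Compute the left side: (1/(2π)) [∫_0^π 9^2 dx + ∫_π^{2π} (-3)^2 dx] = (1/(2π)) · (81π + 9π) = (81 + 9)/2 = 45.
So Σ_{n ∈ Z} |c_n|^2 = 45.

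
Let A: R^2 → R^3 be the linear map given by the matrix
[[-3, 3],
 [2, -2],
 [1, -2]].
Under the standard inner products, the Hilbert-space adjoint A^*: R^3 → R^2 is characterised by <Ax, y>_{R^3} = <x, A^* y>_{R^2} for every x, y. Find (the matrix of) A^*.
A^* = A^T =
[[-3, 2, 1],
 [3, -2, -2]]

For real matrices with standard dot products, the defining identity <Ax, y> = <x, A^* y> gives (Ax)^T y = x^T (A^*) y, i.e. x^T A^T y = x^T (A^*) y. Since this holds for all x, y, we must have A^* = A^T. Therefore
A^* =
[[-3, 2, 1],
 [3, -2, -2]].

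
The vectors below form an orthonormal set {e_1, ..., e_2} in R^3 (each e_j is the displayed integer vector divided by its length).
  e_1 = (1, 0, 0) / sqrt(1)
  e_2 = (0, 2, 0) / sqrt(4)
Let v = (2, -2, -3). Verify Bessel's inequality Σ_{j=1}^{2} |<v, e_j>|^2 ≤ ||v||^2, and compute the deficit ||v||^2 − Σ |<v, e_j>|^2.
Σ |<v, e_j>|^2 = 8; ||v||^2 = 17; deficit = 9

Write each e_j = u_j / sqrt(<u_j, u_j>) where u_j is the displayed integer vector. Then <v, e_j> = <v, u_j> / sqrt(<u_j, u_j>), so |<v, e_j>|^2 = <v, u_j>^2 / <u_j, u_j>.
Coefficients: <v, e_1> = 2/sqrt(1), <v, e_2> = -4/sqrt(4).
Square and sum: Σ |<v, e_j>|^2 = 8.
Compute ||v||^2 = v·v = 17.
Deficit = 17 − 8 = 9 ≥ 0, confirming Bessel's inequality. (The deficit equals ||v − Σ <v,e_j> e_j||^2, the squared distance from v to span{e_j}.)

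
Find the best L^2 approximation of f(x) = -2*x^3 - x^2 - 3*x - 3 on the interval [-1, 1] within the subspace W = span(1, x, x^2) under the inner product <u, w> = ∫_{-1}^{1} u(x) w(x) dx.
g(x) = -x^2 - 21*x/5 - 3

The best approximation g ∈ W is the orthogonal projection of f onto W. Writing g = a_0 + a_1 x + a_2 x^2, the coefficients solve the normal equations G · a = b where
  G_{ij} = <φ_i, φ_j> and b_i = <f, φ_i>, with φ_0 = 1, φ_1 = x, φ_2 = x^2.
G =
  [2, 0, 2/3]
  [0, 2/3, 0]
  [2/3, 0, 2/5],
b = (-20/3, -14/5, -12/5).
Solving gives a_0 = -3, a_1 = -21/5, a_2 = -1, so
  g(x) = -x^2 - 21*x/5 - 3.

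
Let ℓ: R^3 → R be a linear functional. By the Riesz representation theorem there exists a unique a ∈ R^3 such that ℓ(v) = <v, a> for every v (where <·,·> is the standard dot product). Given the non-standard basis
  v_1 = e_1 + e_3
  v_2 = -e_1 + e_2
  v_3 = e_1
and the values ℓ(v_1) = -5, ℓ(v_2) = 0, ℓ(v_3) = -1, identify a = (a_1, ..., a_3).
a = (-1, -1, -4)

Write a = (a_1, ..., a_3) in the standard basis. For each basis vector v_i, ℓ(v_i) = <v_i, a> is a linear equation in the a_j's. Collect the n equations into a matrix system V a = ℓ, where row i of V is v_i (expressed in the standard basis). Since V is invertible (lower-triangular with 1s on the diagonal, up to permutation), solve by back-substitution:
  V =
[[1, 0, 1],
 [-1, 1, 0],
 [1, 0, 0]]
  V a = (-5, 0, -1)
Solving gives a = (-1, -1, -4).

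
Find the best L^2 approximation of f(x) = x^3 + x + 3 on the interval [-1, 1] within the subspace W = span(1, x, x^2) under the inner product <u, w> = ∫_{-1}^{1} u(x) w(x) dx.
g(x) = 8*x/5 + 3

The best approximation g ∈ W is the orthogonal projection of f onto W. Writing g = a_0 + a_1 x + a_2 x^2, the coefficients solve the normal equations G · a = b where
  G_{ij} = <φ_i, φ_j> and b_i = <f, φ_i>, with φ_0 = 1, φ_1 = x, φ_2 = x^2.
G =
  [2, 0, 2/3]
  [0, 2/3, 0]
  [2/3, 0, 2/5],
b = (6, 16/15, 2).
Solving gives a_0 = 3, a_1 = 8/5, a_2 = 0, so
  g(x) = 8*x/5 + 3.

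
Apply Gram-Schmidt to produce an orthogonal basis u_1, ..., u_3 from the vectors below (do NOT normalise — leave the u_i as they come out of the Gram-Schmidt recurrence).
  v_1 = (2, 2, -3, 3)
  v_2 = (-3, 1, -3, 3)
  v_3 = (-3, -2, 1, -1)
Orthogonal basis:
  u_1 = (2, 2, -3, 3)
  u_2 = (-53/13, -1/13, -18/13, 18/13)
  u_3 = (39/266, -195/266, -26/133, 26/133)

Apply the Gram-Schmidt recurrence
  u_1 = v_1
  u_i = v_i − Σ_{j<i} ((v_i · u_j) / (u_j · u_j)) · u_j.

Step by step this gives:
  u_1 = (2, 2, -3, 3)
  u_2 = (-53/13, -1/13, -18/13, 18/13)
  u_3 = (39/266, -195/266, -26/133, 26/133)

Orthogonality check:
  u_2 · u_1 = 0 (should be 0)
  u_3 · u_1 = 0 (should be 0)
  u_3 · u_2 = 0 (should be 0)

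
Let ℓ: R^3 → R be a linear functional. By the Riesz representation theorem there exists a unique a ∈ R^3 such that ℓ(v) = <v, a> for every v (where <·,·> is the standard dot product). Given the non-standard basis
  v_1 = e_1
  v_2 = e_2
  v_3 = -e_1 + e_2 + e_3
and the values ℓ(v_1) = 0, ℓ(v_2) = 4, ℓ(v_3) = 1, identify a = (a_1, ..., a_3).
a = (0, 4, -3)

Write a = (a_1, ..., a_3) in the standard basis. For each basis vector v_i, ℓ(v_i) = <v_i, a> is a linear equation in the a_j's. Collect the n equations into a matrix system V a = ℓ, where row i of V is v_i (expressed in the standard basis). Since V is invertible (lower-triangular with 1s on the diagonal, up to permutation), solve by back-substitution:
  V =
[[1, 0, 0],
 [0, 1, 0],
 [-1, 1, 1]]
  V a = (0, 4, 1)
Solving gives a = (0, 4, -3).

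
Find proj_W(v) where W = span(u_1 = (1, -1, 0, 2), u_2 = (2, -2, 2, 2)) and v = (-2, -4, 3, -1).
proj_W(v) = (1, -1, 3, -1)

Set up U = [u_1 | ... | u_2] ∈ R^(4×2). The projector onto W = col(U) is P = U (U^T U)^(-1) U^T.
Compute U^T U =
  [6, 8]
  [8, 16],
and U^T v = (0, 8).
Solve U^T U · c = U^T v for the coefficients: c = (-2, 3/2). The projection is proj_W(v) = U c.
Check: (v - proj_W(v)) · u_1 = 0  (should be 0).
Check: (v - proj_W(v)) · u_2 = 0  (should be 0).
Result: proj_W(v) = (1, -1, 3, -1).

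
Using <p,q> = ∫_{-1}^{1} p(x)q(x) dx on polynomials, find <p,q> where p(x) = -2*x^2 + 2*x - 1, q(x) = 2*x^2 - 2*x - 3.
<p,q> = 22/5

Expand the product: p(x)·q(x) = -4*x^4 + 8*x^3 - 4*x + 3.
∫_{-1}^{1} of each monomial x^k gives [2/(k+1) if k even, 0 if k odd]. Integrating term-by-term (or equivalently evaluating the antiderivative F(x) = -4*x^5/5 + 2*x^4 - 2*x^2 + 3*x at the endpoints):
  F(1) − F(−1) = 11/5 − (-11/5) = 22/5.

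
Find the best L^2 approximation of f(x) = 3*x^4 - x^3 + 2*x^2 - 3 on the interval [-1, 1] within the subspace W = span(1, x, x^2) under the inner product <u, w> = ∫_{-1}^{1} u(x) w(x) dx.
g(x) = 32*x^2/7 - 3*x/5 - 114/35

The best approximation g ∈ W is the orthogonal projection of f onto W. Writing g = a_0 + a_1 x + a_2 x^2, the coefficients solve the normal equations G · a = b where
  G_{ij} = <φ_i, φ_j> and b_i = <f, φ_i>, with φ_0 = 1, φ_1 = x, φ_2 = x^2.
G =
  [2, 0, 2/3]
  [0, 2/3, 0]
  [2/3, 0, 2/5],
b = (-52/15, -2/5, -12/35).
Solving gives a_0 = -114/35, a_1 = -3/5, a_2 = 32/7, so
  g(x) = 32*x^2/7 - 3*x/5 - 114/35.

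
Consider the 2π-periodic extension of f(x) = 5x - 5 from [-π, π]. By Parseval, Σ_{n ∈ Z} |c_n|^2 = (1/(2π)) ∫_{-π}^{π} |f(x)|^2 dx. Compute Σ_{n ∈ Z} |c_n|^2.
Σ |c_n|^2 = 25π^2/3 + 25

Expand and integrate term by term over [-π, π]:
  ∫ (5x)^2 dx = 25·(2π^3/3); ∫ 2·5·(-5)·x dx = 0 (odd integrand); ∫ (-5)^2 dx = 25·2π.
So (1/(2π)) ∫_{-π}^{π} (5x - 5)^2 dx = 25π^2/3 + 25 = 25π^2/3 + 25.
Parseval ⇒ Σ |c_n|^2 = 25π^2/3 + 25.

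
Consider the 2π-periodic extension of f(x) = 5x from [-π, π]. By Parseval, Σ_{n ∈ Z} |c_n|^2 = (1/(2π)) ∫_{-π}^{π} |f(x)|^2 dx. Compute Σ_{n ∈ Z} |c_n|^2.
Σ |c_n|^2 = 25π^2/3

Expand and integrate term by term over [-π, π]:
  ∫ (5x)^2 dx = 25·(2π^3/3); ∫ 2·5·(0)·x dx = 0 (odd integrand); ∫ 0^2 dx = 0·2π.
So (1/(2π)) ∫_{-π}^{π} (5x)^2 dx = 25π^2/3 + 0 = 25π^2/3.
Parseval ⇒ Σ |c_n|^2 = 25π^2/3.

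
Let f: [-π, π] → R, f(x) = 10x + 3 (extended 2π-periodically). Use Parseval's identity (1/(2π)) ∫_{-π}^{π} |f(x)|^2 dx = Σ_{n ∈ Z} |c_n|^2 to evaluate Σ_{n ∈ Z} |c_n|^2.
Σ |c_n|^2 = 100π^2/3 + 9

Expand and integrate term by term over [-π, π]:
  ∫ (10x)^2 dx = 100·(2π^3/3); ∫ 2·10·(3)·x dx = 0 (odd integrand); ∫ 3^2 dx = 9·2π.
So (1/(2π)) ∫_{-π}^{π} (10x + 3)^2 dx = 100π^2/3 + 9 = 100π^2/3 + 9.
Parseval ⇒ Σ |c_n|^2 = 100π^2/3 + 9.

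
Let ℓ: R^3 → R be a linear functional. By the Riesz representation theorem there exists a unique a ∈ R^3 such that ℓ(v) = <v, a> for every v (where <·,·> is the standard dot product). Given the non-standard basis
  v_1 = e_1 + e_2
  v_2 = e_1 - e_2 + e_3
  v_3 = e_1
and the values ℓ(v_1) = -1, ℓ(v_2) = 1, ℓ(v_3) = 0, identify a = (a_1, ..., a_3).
a = (0, -1, 0)

Write a = (a_1, ..., a_3) in the standard basis. For each basis vector v_i, ℓ(v_i) = <v_i, a> is a linear equation in the a_j's. Collect the n equations into a matrix system V a = ℓ, where row i of V is v_i (expressed in the standard basis). Since V is invertible (lower-triangular with 1s on the diagonal, up to permutation), solve by back-substitution:
  V =
[[1, 1, 0],
 [1, -1, 1],
 [1, 0, 0]]
  V a = (-1, 1, 0)
Solving gives a = (0, -1, 0).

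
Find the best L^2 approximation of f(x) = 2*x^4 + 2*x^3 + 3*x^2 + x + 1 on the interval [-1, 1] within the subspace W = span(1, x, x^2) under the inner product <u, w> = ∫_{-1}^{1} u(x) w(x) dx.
g(x) = 33*x^2/7 + 11*x/5 + 29/35

The best approximation g ∈ W is the orthogonal projection of f onto W. Writing g = a_0 + a_1 x + a_2 x^2, the coefficients solve the normal equations G · a = b where
  G_{ij} = <φ_i, φ_j> and b_i = <f, φ_i>, with φ_0 = 1, φ_1 = x, φ_2 = x^2.
G =
  [2, 0, 2/3]
  [0, 2/3, 0]
  [2/3, 0, 2/5],
b = (24/5, 22/15, 256/105).
Solving gives a_0 = 29/35, a_1 = 11/5, a_2 = 33/7, so
  g(x) = 33*x^2/7 + 11*x/5 + 29/35.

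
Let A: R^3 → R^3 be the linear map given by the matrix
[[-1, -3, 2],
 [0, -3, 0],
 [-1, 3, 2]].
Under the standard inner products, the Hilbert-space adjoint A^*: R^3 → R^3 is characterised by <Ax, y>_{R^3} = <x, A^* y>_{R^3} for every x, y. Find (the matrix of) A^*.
A^* = A^T =
[[-1, 0, -1],
 [-3, -3, 3],
 [2, 0, 2]]

For real matrices with standard dot products, the defining identity <Ax, y> = <x, A^* y> gives (Ax)^T y = x^T (A^*) y, i.e. x^T A^T y = x^T (A^*) y. Since this holds for all x, y, we must have A^* = A^T. Therefore
A^* =
[[-1, 0, -1],
 [-3, -3, 3],
 [2, 0, 2]].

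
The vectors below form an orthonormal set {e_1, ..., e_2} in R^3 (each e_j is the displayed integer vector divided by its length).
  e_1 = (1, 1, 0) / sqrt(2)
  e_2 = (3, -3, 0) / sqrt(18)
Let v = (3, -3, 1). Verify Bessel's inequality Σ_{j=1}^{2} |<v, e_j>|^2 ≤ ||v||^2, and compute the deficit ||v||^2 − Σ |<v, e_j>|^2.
Σ |<v, e_j>|^2 = 18; ||v||^2 = 19; deficit = 1

Write each e_j = u_j / sqrt(<u_j, u_j>) where u_j is the displayed integer vector. Then <v, e_j> = <v, u_j> / sqrt(<u_j, u_j>), so |<v, e_j>|^2 = <v, u_j>^2 / <u_j, u_j>.
Coefficients: <v, e_1> = 0/sqrt(2), <v, e_2> = 18/sqrt(18).
Square and sum: Σ |<v, e_j>|^2 = 18.
Compute ||v||^2 = v·v = 19.
Deficit = 19 − 18 = 1 ≥ 0, confirming Bessel's inequality. (The deficit equals ||v − Σ <v,e_j> e_j||^2, the squared distance from v to span{e_j}.)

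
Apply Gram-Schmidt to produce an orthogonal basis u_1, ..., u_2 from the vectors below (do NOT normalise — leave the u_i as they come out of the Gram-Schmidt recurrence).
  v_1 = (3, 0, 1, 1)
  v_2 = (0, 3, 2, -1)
Orthogonal basis:
  u_1 = (3, 0, 1, 1)
  u_2 = (-3/11, 3, 21/11, -12/11)

Apply the Gram-Schmidt recurrence
  u_1 = v_1
  u_i = v_i − Σ_{j<i} ((v_i · u_j) / (u_j · u_j)) · u_j.

Step by step this gives:
  u_1 = (3, 0, 1, 1)
  u_2 = (-3/11, 3, 21/11, -12/11)

Orthogonality check:
  u_2 · u_1 = 0 (should be 0)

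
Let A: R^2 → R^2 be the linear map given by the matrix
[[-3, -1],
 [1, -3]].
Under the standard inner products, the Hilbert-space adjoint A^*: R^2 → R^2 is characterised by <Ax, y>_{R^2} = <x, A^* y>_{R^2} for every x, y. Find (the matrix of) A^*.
A^* = A^T =
[[-3, 1],
 [-1, -3]]

For real matrices with standard dot products, the defining identity <Ax, y> = <x, A^* y> gives (Ax)^T y = x^T (A^*) y, i.e. x^T A^T y = x^T (A^*) y. Since this holds for all x, y, we must have A^* = A^T. Therefore
A^* =
[[-3, 1],
 [-1, -3]].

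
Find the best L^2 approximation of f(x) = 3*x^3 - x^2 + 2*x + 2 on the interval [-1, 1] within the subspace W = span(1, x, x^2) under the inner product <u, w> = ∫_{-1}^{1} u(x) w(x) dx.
g(x) = -x^2 + 19*x/5 + 2

The best approximation g ∈ W is the orthogonal projection of f onto W. Writing g = a_0 + a_1 x + a_2 x^2, the coefficients solve the normal equations G · a = b where
  G_{ij} = <φ_i, φ_j> and b_i = <f, φ_i>, with φ_0 = 1, φ_1 = x, φ_2 = x^2.
G =
  [2, 0, 2/3]
  [0, 2/3, 0]
  [2/3, 0, 2/5],
b = (10/3, 38/15, 14/15).
Solving gives a_0 = 2, a_1 = 19/5, a_2 = -1, so
  g(x) = -x^2 + 19*x/5 + 2.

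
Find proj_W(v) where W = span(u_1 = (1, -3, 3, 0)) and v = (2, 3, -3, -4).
proj_W(v) = (-16/19, 48/19, -48/19, 0)

Set up U = [u_1 | ... | u_1] ∈ R^(4×1). The projector onto W = col(U) is P = U (U^T U)^(-1) U^T.
Compute U^T U =
  [19],
and U^T v = (-16).
Solve U^T U · c = U^T v for the coefficients: c = (-16/19). The projection is proj_W(v) = U c.
Check: (v - proj_W(v)) · u_1 = 0  (should be 0).
Result: proj_W(v) = (-16/19, 48/19, -48/19, 0).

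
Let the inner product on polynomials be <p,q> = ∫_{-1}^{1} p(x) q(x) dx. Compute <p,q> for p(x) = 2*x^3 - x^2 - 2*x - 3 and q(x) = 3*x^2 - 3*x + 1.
<p,q> = -184/15

Expand the product: p(x)·q(x) = 6*x^5 - 9*x^4 - x^3 - 4*x^2 + 7*x - 3.
∫_{-1}^{1} of each monomial x^k gives [2/(k+1) if k even, 0 if k odd]. Integrating term-by-term (or equivalently evaluating the antiderivative F(x) = x^6 - 9*x^5/5 - x^4/4 - 4*x^3/3 + 7*x^2/2 - 3*x at the endpoints):
  F(1) − F(−1) = -113/60 − (623/60) = -184/15.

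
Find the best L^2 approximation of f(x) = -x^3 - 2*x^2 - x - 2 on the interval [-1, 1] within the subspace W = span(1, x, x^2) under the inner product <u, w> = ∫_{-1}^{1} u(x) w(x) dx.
g(x) = -2*x^2 - 8*x/5 - 2

The best approximation g ∈ W is the orthogonal projection of f onto W. Writing g = a_0 + a_1 x + a_2 x^2, the coefficients solve the normal equations G · a = b where
  G_{ij} = <φ_i, φ_j> and b_i = <f, φ_i>, with φ_0 = 1, φ_1 = x, φ_2 = x^2.
G =
  [2, 0, 2/3]
  [0, 2/3, 0]
  [2/3, 0, 2/5],
b = (-16/3, -16/15, -32/15).
Solving gives a_0 = -2, a_1 = -8/5, a_2 = -2, so
  g(x) = -2*x^2 - 8*x/5 - 2.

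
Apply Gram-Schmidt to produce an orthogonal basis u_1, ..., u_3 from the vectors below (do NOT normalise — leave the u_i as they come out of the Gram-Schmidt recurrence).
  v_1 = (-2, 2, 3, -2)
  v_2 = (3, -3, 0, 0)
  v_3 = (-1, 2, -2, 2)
Orthogonal basis:
  u_1 = (-2, 2, 3, -2)
  u_2 = (13/7, -13/7, 12/7, -8/7)
  u_3 = (1/2, 1/2, 4/13, 6/13)

Apply the Gram-Schmidt recurrence
  u_1 = v_1
  u_i = v_i − Σ_{j<i} ((v_i · u_j) / (u_j · u_j)) · u_j.

Step by step this gives:
  u_1 = (-2, 2, 3, -2)
  u_2 = (13/7, -13/7, 12/7, -8/7)
  u_3 = (1/2, 1/2, 4/13, 6/13)

Orthogonality check:
  u_2 · u_1 = 0 (should be 0)
  u_3 · u_1 = 0 (should be 0)
  u_3 · u_2 = 0 (should be 0)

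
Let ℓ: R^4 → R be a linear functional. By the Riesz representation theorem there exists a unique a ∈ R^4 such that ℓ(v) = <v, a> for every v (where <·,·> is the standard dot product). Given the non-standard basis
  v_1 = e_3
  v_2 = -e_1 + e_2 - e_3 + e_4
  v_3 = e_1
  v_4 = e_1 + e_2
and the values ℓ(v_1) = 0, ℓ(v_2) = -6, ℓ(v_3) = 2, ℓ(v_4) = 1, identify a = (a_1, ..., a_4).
a = (2, -1, 0, -3)

Write a = (a_1, ..., a_4) in the standard basis. For each basis vector v_i, ℓ(v_i) = <v_i, a> is a linear equation in the a_j's. Collect the n equations into a matrix system V a = ℓ, where row i of V is v_i (expressed in the standard basis). Since V is invertible (lower-triangular with 1s on the diagonal, up to permutation), solve by back-substitution:
  V =
[[0, 0, 1, 0],
 [-1, 1, -1, 1],
 [1, 0, 0, 0],
 [1, 1, 0, 0]]
  V a = (0, -6, 2, 1)
Solving gives a = (2, -1, 0, -3).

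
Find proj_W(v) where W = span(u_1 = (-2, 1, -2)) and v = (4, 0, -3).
proj_W(v) = (4/9, -2/9, 4/9)

Set up U = [u_1 | ... | u_1] ∈ R^(3×1). The projector onto W = col(U) is P = U (U^T U)^(-1) U^T.
Compute U^T U =
  [9],
and U^T v = (-2).
Solve U^T U · c = U^T v for the coefficients: c = (-2/9). The projection is proj_W(v) = U c.
Check: (v - proj_W(v)) · u_1 = 0  (should be 0).
Result: proj_W(v) = (4/9, -2/9, 4/9).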